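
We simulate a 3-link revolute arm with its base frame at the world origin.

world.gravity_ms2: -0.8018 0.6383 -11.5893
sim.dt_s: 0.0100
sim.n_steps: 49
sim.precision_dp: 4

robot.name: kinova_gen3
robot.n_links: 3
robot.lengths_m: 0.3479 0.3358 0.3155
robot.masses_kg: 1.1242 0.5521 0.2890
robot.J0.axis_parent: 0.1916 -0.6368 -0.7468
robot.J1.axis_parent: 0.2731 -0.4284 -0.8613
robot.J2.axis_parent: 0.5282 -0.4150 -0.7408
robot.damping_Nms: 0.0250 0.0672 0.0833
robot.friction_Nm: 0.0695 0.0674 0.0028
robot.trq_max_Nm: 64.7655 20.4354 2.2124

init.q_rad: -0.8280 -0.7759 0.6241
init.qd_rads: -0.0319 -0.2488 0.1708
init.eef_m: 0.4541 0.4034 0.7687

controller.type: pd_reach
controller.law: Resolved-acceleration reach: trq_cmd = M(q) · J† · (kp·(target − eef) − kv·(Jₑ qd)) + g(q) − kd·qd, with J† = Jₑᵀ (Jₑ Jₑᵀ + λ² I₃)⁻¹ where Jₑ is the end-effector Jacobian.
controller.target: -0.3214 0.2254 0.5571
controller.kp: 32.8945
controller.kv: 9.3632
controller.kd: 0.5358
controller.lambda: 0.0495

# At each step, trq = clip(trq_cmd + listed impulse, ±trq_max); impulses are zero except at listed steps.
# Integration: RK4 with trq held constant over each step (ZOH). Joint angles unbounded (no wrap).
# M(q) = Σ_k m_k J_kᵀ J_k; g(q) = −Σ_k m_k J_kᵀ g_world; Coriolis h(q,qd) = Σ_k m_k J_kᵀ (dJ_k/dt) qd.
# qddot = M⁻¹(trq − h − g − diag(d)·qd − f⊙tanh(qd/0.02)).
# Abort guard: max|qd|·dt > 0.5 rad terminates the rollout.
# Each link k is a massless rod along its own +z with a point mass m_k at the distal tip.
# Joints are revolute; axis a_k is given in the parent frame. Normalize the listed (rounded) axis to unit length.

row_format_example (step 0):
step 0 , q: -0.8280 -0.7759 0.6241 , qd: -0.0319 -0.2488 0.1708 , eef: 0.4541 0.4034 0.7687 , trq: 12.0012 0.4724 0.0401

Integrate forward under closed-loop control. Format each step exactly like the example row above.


step 1 , q: -0.8249 -0.7856 0.6283 , qd: 0.6521 -1.6567 0.6287 , eef: 0.4532 0.4040 0.7684 , trq: 10.9053 1.1948 -0.1902
step 2 , q: -0.8160 -0.8040 0.6304 , qd: 1.1144 -2.0316 -0.1817 , eef: 0.4506 0.4050 0.7687 , trq: 10.0045 1.3436 0.2693
step 3 , q: -0.8030 -0.8270 0.6288 , qd: 1.4944 -2.5599 -0.1472 , eef: 0.4468 0.4061 0.7696 , trq: 9.1761 1.5203 0.2283
step 4 , q: -0.7866 -0.8536 0.6260 , qd: 1.7770 -2.7536 -0.4195 , eef: 0.4421 0.4069 0.7711 , trq: 8.4544 1.5155 0.3523
step 5 , q: -0.7677 -0.8821 0.6216 , qd: 2.0078 -2.9447 -0.4495 , eef: 0.4365 0.4075 0.7730 , trq: 7.8015 1.5015 0.3340
step 6 , q: -0.7467 -0.9120 0.6167 , qd: 2.1914 -3.0237 -0.5414 , eef: 0.4302 0.4077 0.7753 , trq: 7.2189 1.4352 0.3504
step 7 , q: -0.7240 -0.9425 0.6112 , qd: 2.3438 -3.0816 -0.5634 , eef: 0.4234 0.4074 0.7781 , trq: 6.6918 1.3648 0.3284
step 8 , q: -0.7000 -0.9734 0.6054 , qd: 2.4704 -3.0987 -0.5934 , eef: 0.4161 0.4068 0.7811 , trq: 6.2152 1.2838 0.3135
step 9 , q: -0.6747 -1.0044 0.5994 , qd: 2.5776 -3.1009 -0.6018 , eef: 0.4083 0.4058 0.7844 , trq: 5.7814 1.2058 0.2896
step 10 , q: -0.6485 -1.0353 0.5934 , qd: 2.6691 -3.0866 -0.6088 , eef: 0.4001 0.4045 0.7880 , trq: 5.3850 1.1304 0.2683
step 11 , q: -0.6214 -1.0661 0.5873 , qd: 2.7478 -3.0638 -0.6083 , eef: 0.3916 0.4028 0.7917 , trq: 5.0210 1.0614 0.2462
step 12 , q: -0.5936 -1.0966 0.5812 , qd: 2.8161 -3.0336 -0.6056 , eef: 0.3828 0.4009 0.7955 , trq: 4.6852 0.9988 0.2263
step 13 , q: -0.5652 -1.1267 0.5752 , qd: 2.8756 -2.9988 -0.6000 , eef: 0.3737 0.3987 0.7994 , trq: 4.3737 0.9433 0.2080
step 14 , q: -0.5362 -1.1565 0.5692 , qd: 2.9277 -2.9604 -0.5930 , eef: 0.3643 0.3963 0.8034 , trq: 4.0832 0.8947 0.1918
step 15 , q: -0.5067 -1.1859 0.5633 , qd: 2.9735 -2.9195 -0.5845 , eef: 0.3546 0.3937 0.8074 , trq: 3.8110 0.8528 0.1777
step 16 , q: -0.4767 -1.2149 0.5575 , qd: 3.0140 -2.8765 -0.5751 , eef: 0.3448 0.3910 0.8113 , trq: 3.5546 0.8171 0.1655
step 17 , q: -0.4464 -1.2434 0.5518 , qd: 3.0497 -2.8321 -0.5649 , eef: 0.3347 0.3881 0.8153 , trq: 3.3119 0.7871 0.1553
step 18 , q: -0.4158 -1.2715 0.5462 , qd: 3.0814 -2.7865 -0.5540 , eef: 0.3244 0.3852 0.8192 , trq: 3.0809 0.7624 0.1469
step 19 , q: -0.3848 -1.2991 0.5408 , qd: 3.1096 -2.7400 -0.5426 , eef: 0.3140 0.3821 0.8230 , trq: 2.8602 0.7425 0.1400
step 20 , q: -0.3536 -1.3263 0.5354 , qd: 3.1346 -2.6926 -0.5308 , eef: 0.3034 0.3791 0.8267 , trq: 2.6483 0.7268 0.1347
step 21 , q: -0.3222 -1.3530 0.5301 , qd: 3.1568 -2.6446 -0.5185 , eef: 0.2926 0.3759 0.8304 , trq: 2.4441 0.7150 0.1306
step 22 , q: -0.2905 -1.3792 0.5250 , qd: 3.1766 -2.5961 -0.5058 , eef: 0.2817 0.3728 0.8339 , trq: 2.2466 0.7065 0.1278
step 23 , q: -0.2587 -1.4049 0.5200 , qd: 3.1942 -2.5471 -0.4927 , eef: 0.2707 0.3697 0.8373 , trq: 2.0550 0.7010 0.1260
step 24 , q: -0.2266 -1.4301 0.5152 , qd: 3.2098 -2.4977 -0.4793 , eef: 0.2597 0.3665 0.8405 , trq: 1.8685 0.6982 0.1252
step 25 , q: -0.1945 -1.4548 0.5104 , qd: 3.2235 -2.4479 -0.4656 , eef: 0.2485 0.3634 0.8436 , trq: 1.6865 0.6976 0.1252
step 26 , q: -0.1622 -1.4790 0.5059 , qd: 3.2357 -2.3979 -0.4515 , eef: 0.2372 0.3603 0.8466 , trq: 1.5086 0.6991 0.1258
step 27 , q: -0.1298 -1.5028 0.5014 , qd: 3.2462 -2.3477 -0.4371 , eef: 0.2259 0.3573 0.8494 , trq: 1.3343 0.7022 0.1272
step 28 , q: -0.0973 -1.5260 0.4971 , qd: 3.2554 -2.2973 -0.4224 , eef: 0.2145 0.3543 0.8520 , trq: 1.1632 0.7068 0.1290
step 29 , q: -0.0647 -1.5487 0.4930 , qd: 3.2632 -2.2467 -0.4074 , eef: 0.2031 0.3513 0.8545 , trq: 0.9953 0.7127 0.1313
step 30 , q: -0.0321 -1.5709 0.4890 , qd: 3.2697 -2.1962 -0.3921 , eef: 0.1917 0.3485 0.8568 , trq: 0.8301 0.7196 0.1339
step 31 , q: 0.0007 -1.5926 0.4851 , qd: 3.2750 -2.1457 -0.3766 , eef: 0.1803 0.3457 0.8589 , trq: 0.6675 0.7273 0.1369
step 32 , q: 0.0334 -1.6138 0.4814 , qd: 3.2790 -2.0952 -0.3609 , eef: 0.1688 0.3429 0.8608 , trq: 0.5075 0.7358 0.1401
step 33 , q: 0.0662 -1.6345 0.4779 , qd: 3.2819 -2.0449 -0.3449 , eef: 0.1574 0.3403 0.8626 , trq: 0.3500 0.7448 0.1435
step 34 , q: 0.0990 -1.6547 0.4745 , qd: 3.2836 -1.9948 -0.3287 , eef: 0.1460 0.3378 0.8642 , trq: 0.1948 0.7541 0.1470
step 35 , q: 0.1319 -1.6744 0.4713 , qd: 3.2841 -1.9450 -0.3124 , eef: 0.1346 0.3353 0.8656 , trq: 0.0419 0.7638 0.1507
step 36 , q: 0.1647 -1.6936 0.4683 , qd: 3.2835 -1.8955 -0.2959 , eef: 0.1233 0.3330 0.8668 , trq: -0.1085 0.7736 0.1544
step 37 , q: 0.1975 -1.7123 0.4654 , qd: 3.2818 -1.8464 -0.2792 , eef: 0.1120 0.3307 0.8679 , trq: -0.2567 0.7835 0.1581
step 38 , q: 0.2303 -1.7305 0.4627 , qd: 3.2788 -1.7978 -0.2625 , eef: 0.1008 0.3286 0.8688 , trq: -0.4024 0.7933 0.1618
step 39 , q: 0.2631 -1.7482 0.4601 , qd: 3.2747 -1.7497 -0.2457 , eef: 0.0896 0.3266 0.8696 , trq: -0.5457 0.8030 0.1654
step 40 , q: 0.2958 -1.7655 0.4578 , qd: 3.2693 -1.7021 -0.2288 , eef: 0.0785 0.3247 0.8701 , trq: -0.6866 0.8126 0.1690
step 41 , q: 0.3284 -1.7822 0.4556 , qd: 3.2627 -1.6552 -0.2118 , eef: 0.0675 0.3229 0.8705 , trq: -0.8248 0.8219 0.1725
step 42 , q: 0.3610 -1.7986 0.4535 , qd: 3.2548 -1.6089 -0.1949 , eef: 0.0566 0.3212 0.8708 , trq: -0.9605 0.8309 0.1759
step 43 , q: 0.3935 -1.8144 0.4517 , qd: 3.2457 -1.5634 -0.1780 , eef: 0.0458 0.3196 0.8709 , trq: -1.0936 0.8395 0.1791
step 44 , q: 0.4259 -1.8298 0.4500 , qd: 3.2353 -1.5187 -0.1611 , eef: 0.0351 0.3182 0.8708 , trq: -1.2238 0.8477 0.1822
step 45 , q: 0.4582 -1.8448 0.4485 , qd: 3.2236 -1.4748 -0.1444 , eef: 0.0245 0.3169 0.8706 , trq: -1.3513 0.8554 0.1851
step 46 , q: 0.4903 -1.8593 0.4471 , qd: 3.2105 -1.4317 -0.1277 , eef: 0.0140 0.3157 0.8702 , trq: -1.4758 0.8626 0.1878
step 47 , q: 0.5224 -1.8734 0.4459 , qd: 3.1961 -1.3896 -0.1111 , eef: 0.0037 0.3146 0.8697 , trq: -1.5974 0.8693 0.1903
step 48 , q: 0.5542 -1.8871 0.4449 , qd: 3.1803 -1.3484 -0.0947 , eef: -0.0066 0.3136 0.8691 , trq: -1.7159 0.8754 0.1926
step 49 , q: 0.5860 -1.9004 0.4440 , qd: 3.1632 -1.3082 -0.0785 , eef: -0.0166 0.3127 0.8683


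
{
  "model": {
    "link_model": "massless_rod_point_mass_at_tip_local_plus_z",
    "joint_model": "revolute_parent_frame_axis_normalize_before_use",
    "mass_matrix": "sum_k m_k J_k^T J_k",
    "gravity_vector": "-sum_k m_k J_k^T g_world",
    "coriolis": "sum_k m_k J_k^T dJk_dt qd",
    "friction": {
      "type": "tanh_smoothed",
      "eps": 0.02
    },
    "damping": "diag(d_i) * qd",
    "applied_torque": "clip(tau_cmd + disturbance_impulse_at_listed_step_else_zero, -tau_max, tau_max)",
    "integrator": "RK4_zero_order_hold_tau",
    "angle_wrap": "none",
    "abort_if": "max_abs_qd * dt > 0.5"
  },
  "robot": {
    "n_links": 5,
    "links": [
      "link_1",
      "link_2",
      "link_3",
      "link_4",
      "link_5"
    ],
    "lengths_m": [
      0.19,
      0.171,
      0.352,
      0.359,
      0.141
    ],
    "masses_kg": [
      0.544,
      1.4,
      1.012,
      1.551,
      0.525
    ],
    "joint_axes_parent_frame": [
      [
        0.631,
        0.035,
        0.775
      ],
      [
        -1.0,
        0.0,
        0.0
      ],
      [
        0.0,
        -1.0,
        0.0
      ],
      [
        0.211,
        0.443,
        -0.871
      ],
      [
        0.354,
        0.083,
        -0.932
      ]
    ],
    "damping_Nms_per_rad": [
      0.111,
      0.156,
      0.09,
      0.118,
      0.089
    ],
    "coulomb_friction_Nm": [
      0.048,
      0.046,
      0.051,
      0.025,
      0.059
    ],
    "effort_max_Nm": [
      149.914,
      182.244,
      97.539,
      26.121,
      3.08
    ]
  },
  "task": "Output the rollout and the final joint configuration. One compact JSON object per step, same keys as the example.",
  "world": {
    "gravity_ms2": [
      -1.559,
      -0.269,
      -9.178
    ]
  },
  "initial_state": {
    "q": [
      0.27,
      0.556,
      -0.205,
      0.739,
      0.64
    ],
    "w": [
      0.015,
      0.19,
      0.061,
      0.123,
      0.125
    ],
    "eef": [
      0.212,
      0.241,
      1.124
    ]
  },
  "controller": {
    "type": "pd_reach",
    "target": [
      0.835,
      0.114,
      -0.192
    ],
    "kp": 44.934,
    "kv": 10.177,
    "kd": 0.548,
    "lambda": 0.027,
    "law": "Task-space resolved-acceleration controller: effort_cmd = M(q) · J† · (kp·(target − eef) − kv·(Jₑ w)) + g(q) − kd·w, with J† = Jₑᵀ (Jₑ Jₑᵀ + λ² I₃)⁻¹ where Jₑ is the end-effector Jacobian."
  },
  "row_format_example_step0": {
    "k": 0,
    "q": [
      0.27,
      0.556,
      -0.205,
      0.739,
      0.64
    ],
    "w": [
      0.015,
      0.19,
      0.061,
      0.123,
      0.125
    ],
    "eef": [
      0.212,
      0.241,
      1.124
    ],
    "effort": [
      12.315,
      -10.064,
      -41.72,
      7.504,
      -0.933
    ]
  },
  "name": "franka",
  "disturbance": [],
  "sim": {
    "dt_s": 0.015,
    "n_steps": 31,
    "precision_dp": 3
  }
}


{"k":1,"q":[0.317,0.593,-0.221,0.78,0.637],"w":[6.096,4.643,-2.335,5.14,0.241],"eef":[0.215,0.242,1.117],"effort":[9.423,-14.813,-33.614,3.84,-0.861]}
{"k":2,"q":[0.43,0.674,-0.272,0.854,0.625],"w":[8.978,6.05,-4.43,4.639,-0.807],"eef":[0.224,0.245,1.102],"effort":[10.902,-21.863,-27.556,4.069,-0.171]}
{"k":3,"q":[0.577,0.767,-0.352,0.913,0.648],"w":[10.601,6.324,-6.264,3.329,1.875],"eef":[0.236,0.248,1.082],"effort":[9.832,-25.829,-25.177,4.75,-1.596]}
{"k":4,"q":[0.741,0.859,-0.454,0.96,0.561],"w":[11.365,6.0,-7.358,2.852,-9.11],"eef":[0.253,0.253,1.054],"effort":[12.183,-28.79,-16.196,4.887,3.08]}
{"k":5,"q":[0.918,0.944,-0.579,0.983,0.755],"w":[12.069,5.29,-8.968,1.104,22.348],"eef":[0.266,0.25,1.027],"effort":[-2.709,-23.832,-30.598,5.092,-3.08]}
{"k":6,"q":[1.097,1.019,-0.709,1.015,0.705],"w":[11.928,4.599,-8.713,2.885,-14.697],"eef":[0.289,0.251,0.992],"effort":[8.146,-21.062,-6.109,2.974,3.08]}
{"k":7,"q":[1.279,1.079,-0.848,1.043,0.843],"w":[12.209,3.351,-9.494,1.712,19.938],"eef":[0.309,0.245,0.958],"effort":[-5.667,-18.031,-22.678,3.111,-3.08]}
{"k":8,"q":[1.461,1.123,-0.983,1.087,0.77],"w":[12.129,2.501,-8.728,3.917,-15.975],"eef":[0.338,0.243,0.918],"effort":[4.376,-11.347,1.108,0.563,3.08]}
{"k":9,"q":[1.644,1.147,-1.116,1.143,0.894],"w":[12.208,0.659,-8.726,4.503,19.286],"eef":[0.364,0.236,0.881],"effort":[-5.738,-11.872,-15.721,0.17,-3.08]}
{"k":10,"q":[1.828,1.149,-1.237,1.236,0.81],"w":[12.249,-0.568,-7.483,7.899,-17.016],"eef":[0.397,0.234,0.839],"effort":[2.228,-2.393,6.406,-2.913,3.08]}
{"k":11,"q":[2.009,1.121,-1.345,1.373,0.916],"w":[11.893,-3.109,-6.695,11.271,17.912],"eef":[0.426,0.229,0.801],"effort":[-6.912,-4.504,-11.901,-4.193,-3.08]}
{"k":12,"q":[2.185,1.067,-1.433,1.574,0.8],"w":[11.434,-4.31,-5.238,15.546,-20.186],"eef":[0.46,0.232,0.76],"effort":[-8.414,11.108,2.037,-7.776,3.08]}
{"k":13,"q":[2.338,0.985,-1.506,1.834,0.845],"w":[8.798,-6.421,-4.292,19.235,13.247],"eef":[0.489,0.235,0.727],"effort":[-23.985,12.289,-20.525,-9.423,-3.08]}
{"k":14,"q":[2.444,0.894,-1.562,2.119,0.656],"w":[4.945,-5.984,-3.27,18.344,-25.065],"eef":[0.52,0.245,0.693],"effort":[-21.077,22.406,-10.861,-9.547,3.08]}
{"k":15,"q":[2.47,0.798,-1.602,2.361,0.641],"w":[-1.195,-6.212,-1.87,12.674,11.513],"eef":[0.544,0.256,0.668],"effort":[-32.594,21.048,-25.395,-6.598,-3.08]}
{"k":16,"q":[2.426,0.736,-1.628,2.487,0.483],"w":[-4.888,-2.244,-1.57,3.901,-20.629],"eef":[0.566,0.27,0.64],"effort":[-17.532,20.11,-8.324,-0.414,3.08]}
{"k":17,"q":[2.328,0.711,-1.654,2.517,0.553],"w":[-7.783,-0.558,-2.011,0.228,17.066],"eef":[0.581,0.281,0.614],"effort":[-22.311,12.84,-14.138,0.662,-3.08]}
{"k":18,"q":[2.214,0.732,-1.696,2.508,0.461],"w":[-7.713,3.137,-3.492,-1.507,-17.128],"eef":[0.598,0.287,0.58],"effort":[-5.617,8.826,2.447,2.754,3.08]}
{"k":19,"q":[2.091,0.783,-1.752,2.477,0.564],"w":[-8.212,4.051,-4.081,-2.388,18.258],"eef":[0.609,0.289,0.549],"effort":[-11.455,3.315,-4.327,2.119,-3.08]}
{"k":20,"q":[1.987,0.869,-1.821,2.426,0.49],"w":[-6.1,7.08,-5.034,-4.481,-15.484],"eef":[0.624,0.284,0.51],"effort":[3.346,0.717,11.532,4.392,3.08]}
{"k":21,"q":[1.897,0.967,-1.898,2.362,0.621],"w":[-5.5,6.257,-5.212,-3.78,20.367],"eef":[0.636,0.278,0.475],"effort":[-3.77,-0.685,3.842,3.262,-3.08]}
{"k":22,"q":[1.837,1.069,-1.977,2.289,0.583],"w":[-2.974,6.814,-5.309,-5.287,-13.307],"eef":[0.653,0.264,0.434],"effort":[9.795,-1.619,19.775,5.068,3.08]}
{"k":23,"q":[1.788,1.141,-2.054,2.242,0.726],"w":[-3.392,2.904,-4.932,-0.633,20.116],"eef":[0.667,0.251,0.396],"effort":[2.493,1.593,13.156,2.65,-3.08]}
{"k":24,"q":[1.752,1.184,-2.124,2.214,0.656],"w":[-1.839,2.555,-4.34,-2.342,-17.189],"eef":[0.686,0.229,0.354],"effort":[15.047,-0.197,28.426,4.422,3.08]}
{"k":25,"q":[1.714,1.202,-2.185,2.201,0.727],"w":[-2.788,0.155,-3.876,0.318,15.31],"eef":[0.699,0.211,0.314],"effort":[5.393,4.393,21.262,3.378,-3.08]}
{"k":26,"q":[1.685,1.207,-2.238,2.186,0.594],"w":[-1.471,0.493,-3.215,-1.872,-20.868],"eef":[0.713,0.187,0.273],"effort":[16.599,1.569,35.004,5.425,3.08]}
{"k":27,"q":[1.653,1.203,-2.282,2.166,0.626],"w":[-2.493,-0.8,-2.735,-0.775,13.129],"eef":[0.722,0.169,0.237],"effort":[5.61,5.813,23.979,4.456,-3.08]}
{"k":28,"q":[1.627,1.192,-2.319,2.149,0.463],"w":[-1.318,-0.52,-2.255,-1.37,-22.434],"eef":[0.729,0.145,0.201],"effort":[16.398,3.455,37.274,5.839,3.08]}
{"k":29,"q":[1.597,1.181,-2.35,2.122,0.483],"w":[-2.174,-0.944,-1.823,-1.861,12.394],"eef":[0.733,0.13,0.17],"effort":[5.143,6.079,21.782,4.798,-3.08]}
{"k":30,"q":[1.577,1.169,-2.376,2.103,0.304],"w":[-0.884,-0.657,-1.74,-0.667,-23.309],"eef":[0.736,0.109,0.138],"effort":[15.265,4.713,35.034,5.502,3.08]}
{"k":31,"q":[1.557,1.161,-2.401,2.075,0.323],"w":[-1.399,-0.367,-1.512,-2.425,12.339],"eef":[0.736,0.096,0.114]}
{"summary": "final q (rad): 1.557 1.161 -2.401 2.075 0.323"}


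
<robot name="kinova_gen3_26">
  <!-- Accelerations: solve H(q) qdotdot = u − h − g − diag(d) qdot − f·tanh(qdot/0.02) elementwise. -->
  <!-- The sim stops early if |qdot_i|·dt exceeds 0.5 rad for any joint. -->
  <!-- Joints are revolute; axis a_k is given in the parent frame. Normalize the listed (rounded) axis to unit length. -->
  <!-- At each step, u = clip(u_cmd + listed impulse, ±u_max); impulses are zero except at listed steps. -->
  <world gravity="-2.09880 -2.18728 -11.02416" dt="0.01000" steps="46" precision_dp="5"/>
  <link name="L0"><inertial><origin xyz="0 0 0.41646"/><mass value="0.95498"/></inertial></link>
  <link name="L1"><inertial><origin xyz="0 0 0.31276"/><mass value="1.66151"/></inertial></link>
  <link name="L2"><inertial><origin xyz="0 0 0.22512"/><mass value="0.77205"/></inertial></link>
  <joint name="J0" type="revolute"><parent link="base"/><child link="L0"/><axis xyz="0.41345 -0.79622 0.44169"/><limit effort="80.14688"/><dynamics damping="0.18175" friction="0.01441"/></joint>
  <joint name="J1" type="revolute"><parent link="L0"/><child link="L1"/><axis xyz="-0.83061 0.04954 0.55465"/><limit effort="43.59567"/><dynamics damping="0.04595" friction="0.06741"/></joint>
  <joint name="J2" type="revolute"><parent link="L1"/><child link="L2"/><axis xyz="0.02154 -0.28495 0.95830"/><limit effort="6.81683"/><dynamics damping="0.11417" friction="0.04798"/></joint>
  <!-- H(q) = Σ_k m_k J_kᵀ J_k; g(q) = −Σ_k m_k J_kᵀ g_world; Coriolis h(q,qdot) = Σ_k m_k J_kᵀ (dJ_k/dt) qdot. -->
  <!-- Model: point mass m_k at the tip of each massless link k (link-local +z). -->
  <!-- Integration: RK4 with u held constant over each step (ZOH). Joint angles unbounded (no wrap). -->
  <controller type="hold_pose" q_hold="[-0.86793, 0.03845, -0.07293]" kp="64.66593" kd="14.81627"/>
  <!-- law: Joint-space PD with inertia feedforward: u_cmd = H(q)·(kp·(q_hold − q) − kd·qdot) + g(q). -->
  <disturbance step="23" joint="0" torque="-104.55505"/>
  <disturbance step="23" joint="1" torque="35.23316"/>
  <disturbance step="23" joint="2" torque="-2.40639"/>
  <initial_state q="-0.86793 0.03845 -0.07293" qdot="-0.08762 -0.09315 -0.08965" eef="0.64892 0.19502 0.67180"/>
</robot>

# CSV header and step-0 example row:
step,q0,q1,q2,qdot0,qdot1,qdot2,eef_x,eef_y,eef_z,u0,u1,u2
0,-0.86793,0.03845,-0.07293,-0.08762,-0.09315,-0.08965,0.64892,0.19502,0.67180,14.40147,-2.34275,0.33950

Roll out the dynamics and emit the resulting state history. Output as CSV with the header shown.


step,q0,q1,q2,qdot0,qdot1,qdot2,eef_x,eef_y,eef_z,u0,u1,u2
1,-0.86876,0.03759,-0.07318,-0.07374,-0.07562,-0.07727,0.64936,0.19468,0.67148,14.24665,-2.35496,0.33355
2,-0.86945,0.03689,-0.07333,-0.06123,-0.06005,-0.07145,0.64973,0.19441,0.67121,14.10561,-2.36562,0.32831
3,-0.87003,0.03634,-0.07345,-0.05007,-0.04635,-0.06845,0.65003,0.19419,0.67099,13.97727,-2.37485,0.32362
4,-0.87050,0.03592,-0.07354,-0.04020,-0.03442,-0.06659,0.65029,0.19402,0.67079,13.86064,-2.38268,0.31941
5,-0.87087,0.03561,-0.07361,-0.03154,-0.02422,-0.06497,0.65049,0.19390,0.67063,13.75480,-2.38887,0.31562
6,-0.87117,0.03539,-0.07367,-0.02404,-0.01580,-0.06297,0.65066,0.19381,0.67050,13.65892,-2.39296,0.31223
7,-0.87140,0.03525,-0.07370,-0.01763,-0.00915,-0.06031,0.65079,0.19375,0.67039,13.57225,-2.39452,0.30920
8,-0.87157,0.03517,-0.07369,-0.01221,-0.00413,-0.05717,0.65088,0.19372,0.67031,13.49409,-2.39360,0.30653
9,-0.87169,0.03512,-0.07366,-0.00765,-0.00046,-0.05401,0.65095,0.19370,0.67025,13.42374,-2.39071,0.30417
10,-0.87177,0.03511,-0.07360,-0.00381,0.00219,-0.05119,0.65099,0.19370,0.67021,13.36054,-2.38649,0.30210
11,-0.87181,0.03513,-0.07351,-0.00059,0.00409,-0.04886,0.65102,0.19370,0.67018,13.30385,-2.38151,0.30029
12,-0.87182,0.03515,-0.07340,0.00212,0.00543,-0.04706,0.65102,0.19372,0.67017,13.25305,-2.37618,0.29871
13,-0.87181,0.03519,-0.07327,0.00439,0.00637,-0.04571,0.65101,0.19374,0.67018,13.20759,-2.37078,0.29731
14,-0.87177,0.03524,-0.07313,0.00628,0.00702,-0.04473,0.65099,0.19376,0.67019,13.16693,-2.36551,0.29608
15,-0.87172,0.03529,-0.07299,0.00785,0.00746,-0.04405,0.65096,0.19378,0.67022,13.13062,-2.36047,0.29500
16,-0.87166,0.03535,-0.07284,0.00913,0.00773,-0.04359,0.65092,0.19381,0.67025,13.09823,-2.35575,0.29405
17,-0.87158,0.03541,-0.07269,0.01016,0.00789,-0.04330,0.65087,0.19384,0.67029,13.06937,-2.35139,0.29321
18,-0.87149,0.03547,-0.07253,0.01098,0.00796,-0.04313,0.65081,0.19387,0.67033,13.04370,-2.34739,0.29247
19,-0.87140,0.03553,-0.07238,0.01162,0.00797,-0.04307,0.65076,0.19389,0.67038,13.02090,-2.34377,0.29182
20,-0.87130,0.03559,-0.07222,0.01210,0.00794,-0.04307,0.65069,0.19392,0.67043,13.00068,-2.34052,0.29124
21,-0.87120,0.03565,-0.07207,0.01245,0.00788,-0.04313,0.65063,0.19395,0.67049,12.98280,-2.33762,0.29074
22,-0.87109,0.03571,-0.07191,0.01267,0.00779,-0.04323,0.65056,0.19398,0.67054,12.96702,-2.33505,0.29029
23,-0.87099,0.03577,-0.07176,0.01279,0.00769,-0.04337,0.65050,0.19401,0.67060,-80.14688,32.90036,-2.11649
24,-0.87311,0.03995,-0.07913,-0.44157,0.82584,-1.31138,0.65256,0.19537,0.66814,27.09579,-7.68225,0.63348
25,-0.87732,0.04746,-0.08717,-0.39716,0.67856,-0.38764,0.65626,0.19793,0.66366,25.66885,-7.13617,0.57459
26,-0.88103,0.05364,-0.08879,-0.34129,0.56188,-0.05689,0.65921,0.20018,0.65998,24.36587,-6.63830,0.53711
27,-0.88417,0.05877,-0.08868,-0.28253,0.46641,-0.04046,0.66160,0.20206,0.65692,23.17744,-6.18538,0.51138
28,-0.88675,0.06299,-0.08847,-0.23026,0.38179,-0.03359,0.66356,0.20362,0.65440,22.09455,-5.77372,0.48808
29,-0.88884,0.06641,-0.08822,-0.18398,0.30693,-0.03105,0.66513,0.20488,0.65236,21.10900,-5.39990,0.46689
30,-0.89050,0.06914,-0.08796,-0.14319,0.24089,-0.03012,0.66637,0.20588,0.65073,20.21311,-5.06074,0.44760
31,-0.89177,0.07124,-0.08769,-0.10738,0.18282,-0.02966,0.66732,0.20665,0.64948,19.39975,-4.75331,0.43005
32,-0.89270,0.07279,-0.08742,-0.07606,0.13198,-0.02935,0.66801,0.20722,0.64856,18.66224,-4.47491,0.41410
33,-0.89335,0.07388,-0.08715,-0.04879,0.08764,-0.02909,0.66848,0.20762,0.64793,17.99437,-4.22303,0.39963
34,-0.89373,0.07454,-0.08687,-0.02516,0.04919,-0.02888,0.66876,0.20787,0.64755,17.39046,-3.99546,0.38652
35,-0.89390,0.07485,-0.08659,-0.00469,0.01653,-0.02974,0.66888,0.20799,0.64738,16.84570,-3.79170,0.37468
36,-0.89388,0.07487,-0.08633,0.01331,-0.00920,-0.03432,0.66885,0.20801,0.64740,16.35614,-3.61539,0.36395
37,-0.89369,0.07466,-0.08613,0.02908,-0.02865,-0.04007,0.66871,0.20794,0.64758,15.91672,-3.46483,0.35414
38,-0.89335,0.07428,-0.08596,0.04244,-0.04444,-0.04311,0.66846,0.20781,0.64788,15.52218,-3.33174,0.34523
39,-0.89289,0.07375,-0.08582,0.05356,-0.05754,-0.04434,0.66813,0.20763,0.64829,15.16826,-3.21258,0.33719
40,-0.89232,0.07310,-0.08568,0.06272,-0.06835,-0.04476,0.66773,0.20740,0.64879,14.85127,-3.10576,0.32998
41,-0.89168,0.07236,-0.08554,0.07015,-0.07713,-0.04487,0.66727,0.20714,0.64936,14.56788,-3.01010,0.32354
42,-0.89097,0.07154,-0.08541,0.07605,-0.08413,-0.04488,0.66676,0.20685,0.64999,14.31501,-2.92456,0.31780
43,-0.89020,0.07065,-0.08527,0.08062,-0.08955,-0.04487,0.66621,0.20654,0.65067,14.08987,-2.84822,0.31271
44,-0.88940,0.06972,-0.08514,0.08401,-0.09359,-0.04487,0.66563,0.20621,0.65138,13.88989,-2.78023,0.30820
45,-0.88857,0.06875,-0.08500,0.08638,-0.09642,-0.04489,0.66503,0.20586,0.65212,13.71269,-2.71980,0.30422
46,-0.88771,0.06776,-0.08487,0.08786,-0.09820,-0.04494,0.66442,0.20551,0.65287,,,


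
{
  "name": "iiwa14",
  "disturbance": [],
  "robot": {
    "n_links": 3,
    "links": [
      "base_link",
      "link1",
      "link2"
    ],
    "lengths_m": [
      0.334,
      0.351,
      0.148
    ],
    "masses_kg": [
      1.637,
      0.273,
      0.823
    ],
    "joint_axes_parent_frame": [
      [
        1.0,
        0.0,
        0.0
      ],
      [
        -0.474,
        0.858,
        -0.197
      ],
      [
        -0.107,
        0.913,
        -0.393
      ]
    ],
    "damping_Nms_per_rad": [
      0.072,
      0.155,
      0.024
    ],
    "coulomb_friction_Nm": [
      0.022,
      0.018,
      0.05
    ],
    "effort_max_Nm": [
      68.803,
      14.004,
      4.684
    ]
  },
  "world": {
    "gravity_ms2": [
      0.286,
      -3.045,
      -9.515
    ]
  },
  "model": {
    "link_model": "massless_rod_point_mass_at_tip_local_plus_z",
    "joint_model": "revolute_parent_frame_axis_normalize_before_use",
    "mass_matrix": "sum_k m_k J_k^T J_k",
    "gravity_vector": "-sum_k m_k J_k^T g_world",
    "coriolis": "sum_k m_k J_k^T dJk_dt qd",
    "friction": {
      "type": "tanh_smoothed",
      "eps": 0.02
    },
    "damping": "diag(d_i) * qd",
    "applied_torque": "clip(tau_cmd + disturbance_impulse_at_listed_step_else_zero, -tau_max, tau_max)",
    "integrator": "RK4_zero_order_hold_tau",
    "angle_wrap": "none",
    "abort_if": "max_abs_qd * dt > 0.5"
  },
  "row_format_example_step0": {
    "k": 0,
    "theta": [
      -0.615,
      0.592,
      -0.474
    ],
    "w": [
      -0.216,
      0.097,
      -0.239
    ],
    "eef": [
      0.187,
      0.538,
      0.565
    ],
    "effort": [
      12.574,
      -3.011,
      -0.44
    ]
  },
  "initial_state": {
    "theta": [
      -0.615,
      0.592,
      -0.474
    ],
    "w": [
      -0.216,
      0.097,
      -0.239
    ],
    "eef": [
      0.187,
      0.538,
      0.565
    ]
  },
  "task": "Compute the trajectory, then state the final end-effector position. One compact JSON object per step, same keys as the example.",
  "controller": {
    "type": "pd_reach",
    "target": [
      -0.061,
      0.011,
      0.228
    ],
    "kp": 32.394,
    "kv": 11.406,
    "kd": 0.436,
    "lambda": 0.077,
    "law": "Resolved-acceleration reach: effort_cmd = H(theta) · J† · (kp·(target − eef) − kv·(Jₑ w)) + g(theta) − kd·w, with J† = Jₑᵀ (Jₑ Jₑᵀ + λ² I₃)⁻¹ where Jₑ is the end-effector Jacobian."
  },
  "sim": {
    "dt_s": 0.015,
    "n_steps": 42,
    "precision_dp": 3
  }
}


{"k":1,"theta":[-0.617,0.596,-0.484],"w":[-0.043,0.387,-1.096],"eef":[0.187,0.539,0.564],"effort":[11.281,-3.013,-0.061]}
{"k":2,"theta":[-0.617,0.601,-0.495],"w":[0.07,0.265,-0.302],"eef":[0.187,0.538,0.563],"effort":[10.161,-2.958,-0.444]}
{"k":3,"theta":[-0.615,0.606,-0.504],"w":[0.187,0.486,-1.005],"eef":[0.188,0.537,0.563],"effort":[9.236,-2.951,-0.129]}
{"k":4,"theta":[-0.611,0.613,-0.515],"w":[0.261,0.383,-0.396],"eef":[0.189,0.535,0.563],"effort":[8.427,-2.901,-0.421]}
{"k":5,"theta":[-0.607,0.62,-0.525],"w":[0.339,0.541,-0.92],"eef":[0.191,0.533,0.564],"effort":[7.749,-2.892,-0.184]}
{"k":6,"theta":[-0.602,0.627,-0.535],"w":[0.388,0.467,-0.498],"eef":[0.192,0.529,0.565],"effort":[7.155,-2.852,-0.387]}
{"k":7,"theta":[-0.595,0.635,-0.546],"w":[0.439,0.572,-0.853],"eef":[0.194,0.526,0.566],"effort":[6.648,-2.841,-0.227]}
{"k":8,"theta":[-0.589,0.643,-0.556],"w":[0.471,0.527,-0.592],"eef":[0.196,0.522,0.568],"effort":[6.2,-2.813,-0.354]}
{"k":9,"theta":[-0.581,0.652,-0.567],"w":[0.503,0.592,-0.812],"eef":[0.198,0.518,0.57],"effort":[5.812,-2.804,-0.256]}
{"k":10,"theta":[-0.574,0.66,-0.578],"w":[0.523,0.569,-0.671],"eef":[0.2,0.513,0.572],"effort":[5.466,-2.786,-0.326]}
{"k":11,"theta":[-0.566,0.669,-0.589],"w":[0.543,0.607,-0.796],"eef":[0.202,0.508,0.574],"effort":[5.16,-2.78,-0.273]}
{"k":12,"theta":[-0.557,0.678,-0.6],"w":[0.555,0.599,-0.734],"eef":[0.204,0.504,0.575],"effort":[4.886,-2.77,-0.307]}
{"k":13,"theta":[-0.549,0.687,-0.612],"w":[0.566,0.621,-0.803],"eef":[0.206,0.499,0.577],"effort":[4.637,-2.768,-0.28]}
{"k":14,"theta":[-0.54,0.697,-0.624],"w":[0.572,0.621,-0.786],"eef":[0.208,0.493,0.579],"effort":[4.412,-2.764,-0.293]}
{"k":15,"theta":[-0.532,0.706,-0.636],"w":[0.577,0.634,-0.826],"eef":[0.21,0.488,0.581],"effort":[4.205,-2.765,-0.28]}
{"k":16,"theta":[-0.523,0.716,-0.648],"w":[0.579,0.638,-0.831],"eef":[0.212,0.483,0.583],"effort":[4.013,-2.767,-0.284]}
{"k":17,"theta":[-0.514,0.725,-0.661],"w":[0.579,0.646,-0.858],"eef":[0.214,0.478,0.585],"effort":[3.836,-2.77,-0.277]}
{"k":18,"theta":[-0.506,0.735,-0.674],"w":[0.578,0.651,-0.873],"eef":[0.216,0.472,0.587],"effort":[3.669,-2.775,-0.276]}
{"k":19,"theta":[-0.497,0.745,-0.687],"w":[0.575,0.658,-0.896],"eef":[0.218,0.467,0.588],"effort":[3.513,-2.782,-0.272]}
{"k":20,"theta":[-0.489,0.755,-0.701],"w":[0.571,0.663,-0.915],"eef":[0.22,0.462,0.59],"effort":[3.364,-2.789,-0.269]}
{"k":21,"theta":[-0.48,0.765,-0.715],"w":[0.567,0.669,-0.937],"eef":[0.222,0.456,0.591],"effort":[3.223,-2.798,-0.265]}
{"k":22,"theta":[-0.472,0.775,-0.729],"w":[0.561,0.674,-0.958],"eef":[0.224,0.451,0.593],"effort":[3.089,-2.807,-0.262]}
{"k":23,"theta":[-0.463,0.785,-0.743],"w":[0.555,0.679,-0.981],"eef":[0.225,0.446,0.594],"effort":[2.96,-2.817,-0.258]}
{"k":24,"theta":[-0.455,0.795,-0.758],"w":[0.548,0.684,-1.003],"eef":[0.227,0.44,0.595],"effort":[2.836,-2.828,-0.255]}
{"k":25,"theta":[-0.447,0.805,-0.773],"w":[0.54,0.688,-1.026],"eef":[0.229,0.435,0.596],"effort":[2.716,-2.839,-0.25]}
{"k":26,"theta":[-0.439,0.816,-0.789],"w":[0.532,0.693,-1.05],"eef":[0.231,0.43,0.597],"effort":[2.601,-2.851,-0.246]}
{"k":27,"theta":[-0.431,0.826,-0.805],"w":[0.523,0.697,-1.073],"eef":[0.232,0.425,0.598],"effort":[2.49,-2.863,-0.242]}
{"k":28,"theta":[-0.423,0.837,-0.821],"w":[0.513,0.7,-1.098],"eef":[0.234,0.42,0.598],"effort":[2.382,-2.875,-0.237]}
{"k":29,"theta":[-0.415,0.847,-0.838],"w":[0.504,0.704,-1.122],"eef":[0.236,0.415,0.599],"effort":[2.277,-2.887,-0.232]}
{"k":30,"theta":[-0.408,0.858,-0.855],"w":[0.493,0.707,-1.147],"eef":[0.237,0.41,0.599],"effort":[2.176,-2.899,-0.226]}
{"k":31,"theta":[-0.401,0.868,-0.872],"w":[0.483,0.71,-1.172],"eef":[0.239,0.405,0.6],"effort":[2.077,-2.912,-0.221]}
{"k":32,"theta":[-0.393,0.879,-0.89],"w":[0.472,0.713,-1.197],"eef":[0.24,0.4,0.6],"effort":[1.982,-2.924,-0.215]}
{"k":33,"theta":[-0.386,0.89,-0.908],"w":[0.46,0.715,-1.223],"eef":[0.242,0.395,0.6],"effort":[1.889,-2.936,-0.209]}
{"k":34,"theta":[-0.38,0.9,-0.926],"w":[0.448,0.717,-1.248],"eef":[0.243,0.39,0.6],"effort":[1.8,-2.948,-0.202]}
{"k":35,"theta":[-0.373,0.911,-0.945],"w":[0.436,0.718,-1.274],"eef":[0.245,0.385,0.6],"effort":[1.713,-2.96,-0.195]}
{"k":36,"theta":[-0.367,0.922,-0.965],"w":[0.423,0.72,-1.3],"eef":[0.246,0.381,0.599],"effort":[1.63,-2.972,-0.188]}
{"k":37,"theta":[-0.36,0.933,-0.984],"w":[0.41,0.72,-1.326],"eef":[0.247,0.376,0.599],"effort":[1.549,-2.984,-0.18]}
{"k":38,"theta":[-0.354,0.943,-1.004],"w":[0.397,0.721,-1.353],"eef":[0.248,0.372,0.598],"effort":[1.47,-2.995,-0.172]}
{"k":39,"theta":[-0.348,0.954,-1.025],"w":[0.383,0.72,-1.379],"eef":[0.249,0.367,0.598],"effort":[1.395,-3.006,-0.163]}
{"k":40,"theta":[-0.343,0.965,-1.046],"w":[0.369,0.72,-1.405],"eef":[0.25,0.363,0.597],"effort":[1.323,-3.016,-0.154]}
{"k":41,"theta":[-0.337,0.976,-1.067],"w":[0.354,0.718,-1.431],"eef":[0.251,0.359,0.596],"effort":[1.253,-3.026,-0.145]}
{"k":42,"theta":[-0.332,0.987,-1.089],"w":[0.339,0.717,-1.457],"eef":[0.252,0.354,0.595]}
{"summary": "final eef position (m): 0.252 0.354 0.595"}


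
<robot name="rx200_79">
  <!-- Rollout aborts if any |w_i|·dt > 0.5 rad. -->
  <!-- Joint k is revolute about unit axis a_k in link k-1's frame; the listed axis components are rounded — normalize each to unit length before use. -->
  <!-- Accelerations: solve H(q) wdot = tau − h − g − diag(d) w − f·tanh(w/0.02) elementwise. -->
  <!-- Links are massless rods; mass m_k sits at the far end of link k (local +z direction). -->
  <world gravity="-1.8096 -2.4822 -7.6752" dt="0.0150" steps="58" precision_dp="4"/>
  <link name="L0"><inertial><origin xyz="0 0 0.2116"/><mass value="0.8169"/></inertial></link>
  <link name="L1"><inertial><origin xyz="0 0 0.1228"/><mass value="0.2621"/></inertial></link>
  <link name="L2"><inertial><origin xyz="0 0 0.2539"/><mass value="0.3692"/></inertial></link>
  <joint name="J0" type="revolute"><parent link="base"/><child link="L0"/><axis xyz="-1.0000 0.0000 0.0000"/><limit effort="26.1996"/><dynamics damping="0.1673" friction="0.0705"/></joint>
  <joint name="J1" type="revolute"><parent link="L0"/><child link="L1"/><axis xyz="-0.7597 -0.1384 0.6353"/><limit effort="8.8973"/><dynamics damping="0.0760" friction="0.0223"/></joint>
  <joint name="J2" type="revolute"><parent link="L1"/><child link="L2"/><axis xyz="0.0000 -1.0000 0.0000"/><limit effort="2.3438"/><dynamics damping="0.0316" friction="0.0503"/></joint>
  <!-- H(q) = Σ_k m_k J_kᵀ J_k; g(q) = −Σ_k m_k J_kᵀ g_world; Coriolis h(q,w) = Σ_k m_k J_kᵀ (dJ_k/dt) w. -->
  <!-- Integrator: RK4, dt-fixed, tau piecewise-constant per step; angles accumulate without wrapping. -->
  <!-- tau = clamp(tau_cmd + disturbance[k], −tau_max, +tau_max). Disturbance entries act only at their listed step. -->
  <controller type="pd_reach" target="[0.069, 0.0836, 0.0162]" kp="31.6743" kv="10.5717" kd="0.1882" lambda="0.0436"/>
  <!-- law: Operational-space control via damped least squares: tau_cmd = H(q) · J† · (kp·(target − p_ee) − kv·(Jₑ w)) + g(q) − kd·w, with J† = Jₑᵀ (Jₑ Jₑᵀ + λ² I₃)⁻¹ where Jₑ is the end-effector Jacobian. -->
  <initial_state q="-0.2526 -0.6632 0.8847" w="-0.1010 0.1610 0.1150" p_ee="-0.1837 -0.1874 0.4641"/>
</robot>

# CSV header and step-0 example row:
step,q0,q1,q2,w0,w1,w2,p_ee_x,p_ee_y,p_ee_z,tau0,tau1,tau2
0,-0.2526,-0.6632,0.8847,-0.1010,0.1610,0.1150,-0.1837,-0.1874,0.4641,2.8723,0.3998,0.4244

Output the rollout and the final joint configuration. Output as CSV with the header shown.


step,q0,q1,q2,w0,w1,w2,p_ee_x,p_ee_y,p_ee_z,tau0,tau1,tau2
1,-0.2529,-0.6676,0.8890,0.0291,-0.5514,0.4645,-0.1843,-0.1872,0.4634,2.7599,0.5187,0.2764
2,-0.2530,-0.6715,0.8978,-0.0226,-0.1254,0.6995,-0.1856,-0.1859,0.4623,2.6101,0.4095,0.1755
3,-0.2530,-0.6751,0.9096,0.0146,-0.2755,0.8778,-0.1872,-0.1840,0.4610,2.4946,0.4166,0.1028
4,-0.2529,-0.6780,0.9238,0.0014,-0.1405,1.0104,-0.1891,-0.1815,0.4595,2.3849,0.3685,0.0509
5,-0.2528,-0.6807,0.9398,0.0097,-0.1824,1.1187,-0.1913,-0.1787,0.4577,2.2940,0.3565,0.0124
6,-0.2527,-0.6831,0.9572,0.0011,-0.1364,1.2051,-0.1935,-0.1755,0.4558,2.2102,0.3278,-0.0158
7,-0.2527,-0.6855,0.9758,-0.0018,-0.1535,1.2798,-0.1959,-0.1721,0.4537,2.1346,0.3116,-0.0372
8,-0.2528,-0.6879,0.9955,-0.0105,-0.1459,1.3438,-0.1983,-0.1685,0.4515,2.0621,0.2902,-0.0533
9,-0.2530,-0.6903,1.0161,-0.0192,-0.1579,1.4025,-0.2007,-0.1648,0.4490,1.9919,0.2720,-0.0659
10,-0.2533,-0.6928,1.0376,-0.0332,-0.1561,1.4579,-0.2031,-0.1609,0.4464,1.9235,0.2505,-0.0761
11,-0.2539,-0.6954,1.0599,-0.0509,-0.1634,1.5138,-0.2055,-0.1570,0.4436,1.8566,0.2298,-0.0849
12,-0.2549,-0.6980,1.0830,-0.0747,-0.1664,1.5712,-0.2079,-0.1530,0.4406,1.7905,0.2072,-0.0927
13,-0.2562,-0.7008,1.1070,-0.1034,-0.1807,1.6318,-0.2102,-0.1490,0.4374,1.7229,0.1852,-0.0998
14,-0.2580,-0.7038,1.1320,-0.1387,-0.1955,1.6956,-0.2126,-0.1450,0.4339,1.6519,0.1613,-0.1063
15,-0.2604,-0.7071,1.1580,-0.1803,-0.2206,1.7640,-0.2148,-0.1410,0.4302,1.5753,0.1372,-0.1122
16,-0.2634,-0.7109,1.1850,-0.2301,-0.2491,1.8374,-0.2170,-0.1371,0.4262,1.4920,0.1112,-0.1176
17,-0.2673,-0.7151,1.2132,-0.2890,-0.2870,1.9172,-0.2190,-0.1332,0.4219,1.4007,0.0843,-0.1224
18,-0.2721,-0.7199,1.2426,-0.3589,-0.3304,2.0041,-0.2210,-0.1295,0.4172,1.3020,0.0557,-0.1266
19,-0.2781,-0.7255,1.2734,-0.4412,-0.3817,2.0992,-0.2228,-0.1259,0.4123,1.1972,0.0261,-0.1300
20,-0.2854,-0.7319,1.3057,-0.5376,-0.4382,2.2027,-0.2244,-0.1225,0.4069,1.0900,-0.0046,-0.1324
21,-0.2943,-0.7391,1.3396,-0.6493,-0.4986,2.3146,-0.2258,-0.1193,0.4012,0.9869,-0.0355,-0.1333
22,-0.3050,-0.7472,1.3752,-0.7768,-0.5590,2.4337,-0.2269,-0.1164,0.3951,0.8971,-0.0660,-0.1322
23,-0.3177,-0.7563,1.4127,-0.9188,-0.6145,2.5571,-0.2278,-0.1137,0.3886,0.8326,-0.0949,-0.1285
24,-0.3326,-0.7660,1.4520,-1.0724,-0.6590,2.6806,-0.2283,-0.1114,0.3817,0.8065,-0.1213,-0.1214
25,-0.3499,-0.7763,1.4932,-1.2324,-0.6865,2.7979,-0.2284,-0.1094,0.3745,0.8294,-0.1443,-0.1102
26,-0.3696,-0.7868,1.5359,-1.3911,-0.6923,2.9021,-0.2280,-0.1077,0.3669,0.9064,-0.1635,-0.0944
27,-0.3916,-0.7972,1.5801,-1.5401,-0.6742,2.9863,-0.2271,-0.1064,0.3590,1.0345,-0.1790,-0.0743
28,-0.4157,-0.8071,1.6254,-1.6709,-0.6335,3.0455,-0.2258,-0.1053,0.3509,1.2024,-0.1912,-0.0503
29,-0.4415,-0.8162,1.6714,-1.7766,-0.5745,3.0774,-0.2240,-0.1045,0.3427,1.3943,-0.2009,-0.0237
30,-0.4687,-0.8243,1.7176,-1.8532,-0.5028,3.0827,-0.2217,-0.1038,0.3345,1.5933,-0.2085,0.0038
31,-0.4969,-0.8313,1.7637,-1.8993,-0.4243,3.0647,-0.2189,-0.1033,0.3262,1.7854,-0.2146,0.0306
32,-0.5255,-0.8371,1.8094,-1.9163,-0.3439,3.0280,-0.2158,-0.1028,0.3180,1.9610,-0.2193,0.0552
33,-0.5542,-0.8417,1.8545,-1.9067,-0.2650,2.9777,-0.2123,-0.1024,0.3100,2.1148,-0.2230,0.0765
34,-0.5825,-0.8451,1.8987,-1.8743,-0.1899,2.9183,-0.2086,-0.1018,0.3021,2.2449,-0.2257,0.0938
35,-0.6103,-0.8475,1.9420,-1.8230,-0.1198,2.8534,-0.2046,-0.1011,0.2945,2.3521,-0.2276,0.1069
36,-0.6371,-0.8488,1.9843,-1.7564,-0.0551,2.7860,-0.2004,-0.1003,0.2870,2.4383,-0.2289,0.1156
37,-0.6629,-0.8492,2.0256,-1.6780,-0.0049,2.7188,-0.1960,-0.0993,0.2798,2.5058,-0.2272,0.1203
38,-0.6874,-0.8491,2.0659,-1.5903,0.0129,2.6552,-0.1915,-0.0981,0.2728,2.5574,-0.2172,0.1209
39,-0.7105,-0.8487,2.1052,-1.4961,0.0304,2.5924,-0.1868,-0.0967,0.2662,2.5969,-0.2076,0.1187
40,-0.7322,-0.8481,2.1436,-1.3973,0.0559,2.5296,-0.1819,-0.0951,0.2598,2.6266,-0.2009,0.1143
41,-0.7524,-0.8470,2.1811,-1.2953,0.0872,2.4673,-0.1770,-0.0933,0.2537,2.6479,-0.1967,0.1079
42,-0.7711,-0.8455,2.2176,-1.1915,0.1199,2.4059,-0.1720,-0.0913,0.2478,2.6624,-0.1940,0.0999
43,-0.7881,-0.8434,2.2532,-1.0867,0.1516,2.3457,-0.1669,-0.0891,0.2422,2.6714,-0.1919,0.0906
44,-0.8036,-0.8409,2.2880,-0.9816,0.1810,2.2866,-0.1619,-0.0868,0.2367,2.6762,-0.1900,0.0802
45,-0.8176,-0.8380,2.3218,-0.8770,0.2079,2.2287,-0.1567,-0.0844,0.2315,2.6777,-0.1883,0.0690
46,-0.8300,-0.8347,2.3548,-0.7732,0.2322,2.1718,-0.1516,-0.0818,0.2264,2.6767,-0.1866,0.0573
47,-0.8408,-0.8310,2.3870,-0.6705,0.2539,2.1159,-0.1465,-0.0791,0.2215,2.6739,-0.1849,0.0452
48,-0.8501,-0.8271,2.4183,-0.5692,0.2733,2.0608,-0.1415,-0.0763,0.2168,2.6698,-0.1831,0.0329
49,-0.8579,-0.8228,2.4488,-0.4694,0.2905,2.0065,-0.1364,-0.0734,0.2122,2.6646,-0.1812,0.0205
50,-0.8642,-0.8183,2.4785,-0.3712,0.3058,1.9528,-0.1314,-0.0705,0.2079,2.6588,-0.1792,0.0083
51,-0.8690,-0.8136,2.5073,-0.2746,0.3192,1.8999,-0.1264,-0.0675,0.2036,2.6524,-0.1771,-0.0039
52,-0.8724,-0.8088,2.5354,-0.1798,0.3310,1.8476,-0.1215,-0.0645,0.1995,2.6455,-0.1749,-0.0157
53,-0.8744,-0.8037,2.5628,-0.0866,0.3413,1.7959,-0.1166,-0.0615,0.1955,2.6383,-0.1726,-0.0273
54,-0.8750,-0.7985,2.5893,0.0017,0.3514,1.7454,-0.1118,-0.0584,0.1917,2.6338,-0.1703,-0.0387
55,-0.8745,-0.7931,2.6151,0.0671,0.3678,1.6996,-0.1071,-0.0554,0.1879,2.6493,-0.1693,-0.0503
56,-0.8730,-0.7875,2.6403,0.1336,0.3803,1.6529,-0.1024,-0.0524,0.1843,2.6625,-0.1673,-0.0610
57,-0.8705,-0.7817,2.6647,0.2031,0.3896,1.6055,-0.0979,-0.0495,0.1807,2.6713,-0.1646,-0.0708
58,-0.8669,-0.7758,2.6884,0.2747,0.3967,1.5577,-0.0934,-0.0467,0.1772,,,
# final q (rad): -0.8669 -0.7758 2.6884


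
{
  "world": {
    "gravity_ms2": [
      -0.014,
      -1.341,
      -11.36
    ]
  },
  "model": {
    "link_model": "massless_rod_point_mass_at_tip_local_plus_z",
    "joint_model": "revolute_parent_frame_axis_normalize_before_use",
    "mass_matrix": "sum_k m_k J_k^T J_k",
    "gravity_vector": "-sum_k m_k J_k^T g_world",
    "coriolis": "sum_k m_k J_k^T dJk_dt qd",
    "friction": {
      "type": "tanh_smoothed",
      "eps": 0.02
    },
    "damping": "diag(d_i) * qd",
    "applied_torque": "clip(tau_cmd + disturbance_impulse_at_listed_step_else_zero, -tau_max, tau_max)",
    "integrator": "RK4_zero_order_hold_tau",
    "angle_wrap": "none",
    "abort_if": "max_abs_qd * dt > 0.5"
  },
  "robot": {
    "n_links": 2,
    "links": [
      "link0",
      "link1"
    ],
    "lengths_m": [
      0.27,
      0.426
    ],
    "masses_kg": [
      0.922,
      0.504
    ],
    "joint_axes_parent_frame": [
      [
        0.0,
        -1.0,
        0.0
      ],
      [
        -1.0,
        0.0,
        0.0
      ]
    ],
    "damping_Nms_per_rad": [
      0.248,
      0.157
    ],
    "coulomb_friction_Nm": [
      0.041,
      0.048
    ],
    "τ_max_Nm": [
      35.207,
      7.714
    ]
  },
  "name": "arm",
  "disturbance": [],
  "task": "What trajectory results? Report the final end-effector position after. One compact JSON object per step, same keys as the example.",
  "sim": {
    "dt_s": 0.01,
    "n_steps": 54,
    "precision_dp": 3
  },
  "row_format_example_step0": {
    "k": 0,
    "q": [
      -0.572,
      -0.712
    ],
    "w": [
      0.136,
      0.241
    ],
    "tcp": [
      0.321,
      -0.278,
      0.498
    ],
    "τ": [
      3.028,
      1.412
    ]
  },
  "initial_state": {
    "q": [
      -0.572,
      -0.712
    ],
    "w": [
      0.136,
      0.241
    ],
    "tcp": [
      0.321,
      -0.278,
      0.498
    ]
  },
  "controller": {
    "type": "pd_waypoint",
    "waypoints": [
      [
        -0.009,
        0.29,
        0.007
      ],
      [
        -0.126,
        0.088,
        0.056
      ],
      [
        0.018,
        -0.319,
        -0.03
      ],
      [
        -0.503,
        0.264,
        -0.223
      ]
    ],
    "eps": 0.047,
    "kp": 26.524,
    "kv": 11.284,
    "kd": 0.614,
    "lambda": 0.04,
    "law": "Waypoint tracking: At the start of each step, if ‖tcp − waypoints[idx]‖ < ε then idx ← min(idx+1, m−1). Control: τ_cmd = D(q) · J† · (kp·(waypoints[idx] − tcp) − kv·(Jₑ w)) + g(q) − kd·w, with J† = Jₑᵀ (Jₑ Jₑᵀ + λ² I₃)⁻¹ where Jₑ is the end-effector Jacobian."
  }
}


{"k":1,"q":[-0.571,-0.71],"w":[0.119,0.216],"tcp":[0.32,-0.278,0.499],"\u03c4":[3.079,1.456]}
{"k":2,"q":[-0.57,-0.708],"w":[0.105,0.196],"tcp":[0.32,-0.277,0.5],"\u03c4":[3.122,1.491]}
{"k":3,"q":[-0.569,-0.706],"w":[0.093,0.181],"tcp":[0.32,-0.276,0.501],"\u03c4":[3.159,1.518]}
{"k":4,"q":[-0.568,-0.704],"w":[0.083,0.169],"tcp":[0.32,-0.276,0.501],"\u03c4":[3.19,1.54]}
{"k":5,"q":[-0.567,-0.702],"w":[0.074,0.16],"tcp":[0.32,-0.275,0.502],"\u03c4":[3.217,1.557]}
{"k":6,"q":[-0.566,-0.701],"w":[0.066,0.153],"tcp":[0.32,-0.275,0.503],"\u03c4":[3.24,1.57]}
{"k":7,"q":[-0.566,-0.699],"w":[0.06,0.148],"tcp":[0.319,-0.274,0.503],"\u03c4":[3.259,1.581]}
{"k":8,"q":[-0.565,-0.698],"w":[0.055,0.144],"tcp":[0.319,-0.274,0.504],"\u03c4":[3.276,1.589]}
{"k":9,"q":[-0.565,-0.696],"w":[0.05,0.141],"tcp":[0.319,-0.273,0.504],"\u03c4":[3.29,1.595]}
{"k":10,"q":[-0.564,-0.695],"w":[0.046,0.139],"tcp":[0.319,-0.273,0.505],"\u03c4":[3.302,1.6]}
{"k":11,"q":[-0.564,-0.694],"w":[0.043,0.138],"tcp":[0.319,-0.272,0.505],"\u03c4":[3.312,1.603]}
{"k":12,"q":[-0.563,-0.692],"w":[0.04,0.137],"tcp":[0.319,-0.272,0.506],"\u03c4":[3.32,1.606]}
{"k":13,"q":[-0.563,-0.691],"w":[0.037,0.137],"tcp":[0.319,-0.271,0.506],"\u03c4":[3.328,1.608]}
{"k":14,"q":[-0.562,-0.69],"w":[0.035,0.137],"tcp":[0.319,-0.271,0.506],"\u03c4":[3.334,1.609]}
{"k":15,"q":[-0.562,-0.688],"w":[0.033,0.138],"tcp":[0.319,-0.271,0.507],"\u03c4":[3.339,1.609]}
{"k":16,"q":[-0.562,-0.687],"w":[0.032,0.138],"tcp":[0.319,-0.27,0.507],"\u03c4":[3.343,1.61]}
{"k":17,"q":[-0.561,-0.685],"w":[0.031,0.139],"tcp":[0.319,-0.27,0.508],"\u03c4":[3.347,1.61]}
{"k":18,"q":[-0.561,-0.684],"w":[0.03,0.14],"tcp":[0.319,-0.269,0.508],"\u03c4":[3.35,1.609]}
{"k":19,"q":[-0.561,-0.683],"w":[0.029,0.141],"tcp":[0.319,-0.269,0.509],"\u03c4":[3.352,1.609]}
{"k":20,"q":[-0.561,-0.681],"w":[0.028,0.143],"tcp":[0.32,-0.268,0.509],"\u03c4":[3.355,1.608]}
{"k":21,"q":[-0.56,-0.68],"w":[0.028,0.144],"tcp":[0.32,-0.268,0.509],"\u03c4":[3.356,1.607]}
{"k":22,"q":[-0.56,-0.678],"w":[0.027,0.146],"tcp":[0.32,-0.267,0.51],"\u03c4":[3.358,1.606]}
{"k":23,"q":[-0.56,-0.677],"w":[0.027,0.147],"tcp":[0.32,-0.267,0.51],"\u03c4":[3.359,1.605]}
{"k":24,"q":[-0.559,-0.675],"w":[0.026,0.149],"tcp":[0.32,-0.266,0.511],"\u03c4":[3.36,1.603]}
{"k":25,"q":[-0.559,-0.674],"w":[0.026,0.15],"tcp":[0.32,-0.266,0.511],"\u03c4":[3.361,1.602]}
{"k":26,"q":[-0.559,-0.672],"w":[0.026,0.152],"tcp":[0.32,-0.265,0.511],"\u03c4":[3.361,1.601]}
{"k":27,"q":[-0.559,-0.671],"w":[0.025,0.154],"tcp":[0.32,-0.265,0.512],"\u03c4":[3.362,1.599]}
{"k":28,"q":[-0.558,-0.669],"w":[0.025,0.156],"tcp":[0.32,-0.264,0.512],"\u03c4":[3.363,1.598]}
{"k":29,"q":[-0.558,-0.668],"w":[0.025,0.157],"tcp":[0.32,-0.264,0.513],"\u03c4":[3.363,1.596]}
{"k":30,"q":[-0.558,-0.666],"w":[0.025,0.159],"tcp":[0.32,-0.263,0.513],"\u03c4":[3.363,1.595]}
{"k":31,"q":[-0.558,-0.665],"w":[0.025,0.161],"tcp":[0.32,-0.263,0.514],"\u03c4":[3.364,1.593]}
{"k":32,"q":[-0.557,-0.663],"w":[0.025,0.163],"tcp":[0.32,-0.262,0.514],"\u03c4":[3.364,1.592]}
{"k":33,"q":[-0.557,-0.661],"w":[0.025,0.165],"tcp":[0.321,-0.262,0.515],"\u03c4":[3.364,1.59]}
{"k":34,"q":[-0.557,-0.66],"w":[0.025,0.167],"tcp":[0.321,-0.261,0.515],"\u03c4":[3.364,1.588]}
{"k":35,"q":[-0.557,-0.658],"w":[0.025,0.169],"tcp":[0.321,-0.26,0.515],"\u03c4":[3.364,1.586]}
{"k":36,"q":[-0.556,-0.656],"w":[0.024,0.171],"tcp":[0.321,-0.26,0.516],"\u03c4":[3.365,1.585]}
{"k":37,"q":[-0.556,-0.655],"w":[0.024,0.173],"tcp":[0.321,-0.259,0.516],"\u03c4":[3.365,1.583]}
{"k":38,"q":[-0.556,-0.653],"w":[0.024,0.175],"tcp":[0.321,-0.259,0.517],"\u03c4":[3.365,1.581]}
{"k":39,"q":[-0.556,-0.651],"w":[0.024,0.177],"tcp":[0.321,-0.258,0.517],"\u03c4":[3.365,1.579]}
{"k":40,"q":[-0.556,-0.649],"w":[0.024,0.179],"tcp":[0.321,-0.258,0.518],"\u03c4":[3.365,1.577]}
{"k":41,"q":[-0.555,-0.647],"w":[0.024,0.181],"tcp":[0.321,-0.257,0.518],"\u03c4":[3.365,1.575]}
{"k":42,"q":[-0.555,-0.646],"w":[0.024,0.183],"tcp":[0.322,-0.256,0.519],"\u03c4":[3.365,1.573]}
{"k":43,"q":[-0.555,-0.644],"w":[0.024,0.185],"tcp":[0.322,-0.256,0.519],"\u03c4":[3.366,1.571]}
{"k":44,"q":[-0.555,-0.642],"w":[0.024,0.187],"tcp":[0.322,-0.255,0.52],"\u03c4":[3.366,1.569]}
{"k":45,"q":[-0.554,-0.64],"w":[0.024,0.189],"tcp":[0.322,-0.254,0.52],"\u03c4":[3.366,1.567]}
{"k":46,"q":[-0.554,-0.638],"w":[0.024,0.192],"tcp":[0.322,-0.254,0.521],"\u03c4":[3.366,1.565]}
{"k":47,"q":[-0.554,-0.636],"w":[0.024,0.194],"tcp":[0.322,-0.253,0.521],"\u03c4":[3.366,1.563]}
{"k":48,"q":[-0.554,-0.634],"w":[0.024,0.196],"tcp":[0.322,-0.252,0.522],"\u03c4":[3.366,1.561]}
{"k":49,"q":[-0.553,-0.632],"w":[0.024,0.198],"tcp":[0.322,-0.252,0.522],"\u03c4":[3.367,1.559]}
{"k":50,"q":[-0.553,-0.63],"w":[0.024,0.201],"tcp":[0.323,-0.251,0.523],"\u03c4":[3.367,1.556]}
{"k":51,"q":[-0.553,-0.628],"w":[0.024,0.203],"tcp":[0.323,-0.25,0.523],"\u03c4":[3.367,1.554]}
{"k":52,"q":[-0.553,-0.626],"w":[0.024,0.205],"tcp":[0.323,-0.25,0.524],"\u03c4":[3.367,1.552]}
{"k":53,"q":[-0.552,-0.624],"w":[0.024,0.208],"tcp":[0.323,-0.249,0.524],"\u03c4":[3.368,1.549]}
{"k":54,"q":[-0.552,-0.622],"w":[0.024,0.21],"tcp":[0.323,-0.248,0.525]}
{"summary": "final tcp position (m): 0.323 -0.248 0.525"}
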